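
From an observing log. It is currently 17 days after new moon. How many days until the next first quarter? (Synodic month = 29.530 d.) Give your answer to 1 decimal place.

First quarter is 0.25 of the way through the cycle: age 0.25 × 29.530 = 7.383 d.
This lunation's first quarter (7.383 d) has passed, so add one period: 36.913 − 17 = 19.913 days.

19.9 days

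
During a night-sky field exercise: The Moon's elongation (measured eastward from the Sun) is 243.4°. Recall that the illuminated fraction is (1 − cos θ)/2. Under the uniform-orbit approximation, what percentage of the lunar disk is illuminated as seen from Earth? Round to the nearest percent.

f = (1 − cos 243.4°)/2 = (1 − (-0.448))/2 ≈ 0.724, i.e. 72%.

72%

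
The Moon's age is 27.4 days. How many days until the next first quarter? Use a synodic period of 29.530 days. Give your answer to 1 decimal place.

First quarter is 0.25 of the way through the cycle: age 0.25 × 29.530 = 7.383 d.
This lunation's first quarter (7.383 d) has passed, so add one period: 36.913 − 27.4 = 9.513 days.

9.5 days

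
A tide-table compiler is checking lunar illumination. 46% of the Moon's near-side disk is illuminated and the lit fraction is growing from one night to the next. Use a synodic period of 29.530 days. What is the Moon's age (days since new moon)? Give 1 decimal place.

7.0 days

cos θ = 1 − 2f = 0.080, giving a principal value of 85.4°.
Waxing ⇒ before full, so θ = 85.4°.
Age = 29.530 × 85.4°/360° ≈ 7.01 days.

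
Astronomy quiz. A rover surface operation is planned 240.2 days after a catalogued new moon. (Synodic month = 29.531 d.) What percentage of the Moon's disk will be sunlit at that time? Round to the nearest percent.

240.2/29.531 = 8.134 lunations, so 8 complete cycles and 3.95 d into the next.
Elongation θ = 360° × 3.95/29.531 ≈ 48.2°.
With cos θ = 0.667, the lit fraction is (1 − 0.667)/2 ≈ 0.167, so 17%.

17%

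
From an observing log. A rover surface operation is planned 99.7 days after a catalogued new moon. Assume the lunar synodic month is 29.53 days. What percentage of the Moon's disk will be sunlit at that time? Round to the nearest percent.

99.7 d spans 3 complete synodic months (3 × 29.53 = 88.59 d) plus 11.11 d.
The Moon has covered 11.11/29.53 of its cycle, so θ ≈ 360° × 11.11/29.53 = 135.4°.
cos 135.4° = (-0.713), so f = (1 − (-0.713))/2 = 0.856, so 86%.

86%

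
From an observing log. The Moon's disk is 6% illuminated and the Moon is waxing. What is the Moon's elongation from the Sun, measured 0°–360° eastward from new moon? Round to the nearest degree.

cos θ = 1 − 2f = 0.880, giving a principal value of 28.4°.
The Moon is waxing (0°–180°), so θ = 28.4° directly.

28°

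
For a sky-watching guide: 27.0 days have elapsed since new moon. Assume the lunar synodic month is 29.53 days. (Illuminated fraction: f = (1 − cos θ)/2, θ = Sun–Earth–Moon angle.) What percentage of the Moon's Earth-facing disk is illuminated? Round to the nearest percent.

7%

The Moon has covered 27.0/29.53 of its cycle, so θ ≈ 360° × 27.0/29.53 = 329.2°.
With cos θ = 0.859, the lit fraction is (1 − 0.859)/2 ≈ 0.071, so 7%.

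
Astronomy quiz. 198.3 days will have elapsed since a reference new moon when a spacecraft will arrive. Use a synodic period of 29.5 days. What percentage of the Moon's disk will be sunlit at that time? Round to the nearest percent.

Reduce mod P: 198.3 − 6×29.5 = 21.30 d into the current lunation.
The Moon has covered 21.30/29.5 of its cycle, so θ ≈ 360° × 21.30/29.5 = 259.9°.
cos 259.9° = (-0.175), so f = (1 − (-0.175))/2 = 0.587, so 59%.

59%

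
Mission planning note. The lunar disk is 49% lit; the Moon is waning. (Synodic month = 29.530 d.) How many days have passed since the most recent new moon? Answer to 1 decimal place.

Invert f = (1 − cos θ)/2 to get cos θ = 1 − 2(0.49) = 0.020, hence θ₀ = arccos 0.020 = 88.9°.
A waning Moon lies in 180°–360°, so θ = 360° − 88.9° = 271.1°.
At 360°/29.530 d per day, 271.1° corresponds to 22.24 days.

22.2 days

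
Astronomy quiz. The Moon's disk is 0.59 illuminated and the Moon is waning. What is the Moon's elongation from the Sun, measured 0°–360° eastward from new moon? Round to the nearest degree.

260°

Invert f = (1 − cos θ)/2 to get cos θ = 1 − 2(0.59) = -0.180, hence θ₀ = arccos -0.180 = 100.4°.
A waning Moon lies in 180°–360°, so θ = 360° − 100.4° = 259.6°.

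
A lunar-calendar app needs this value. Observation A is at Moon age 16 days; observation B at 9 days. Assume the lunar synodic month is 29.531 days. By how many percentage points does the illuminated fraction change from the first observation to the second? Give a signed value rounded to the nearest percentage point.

-31 percentage points

First observation: θ = 360°·16/29.531 = 195.0°, so f = 0.983.
Second observation: θ = 109.7°, f = 0.669.
Δf = 0.669 − 0.983 = -0.314, i.e. -31 pp.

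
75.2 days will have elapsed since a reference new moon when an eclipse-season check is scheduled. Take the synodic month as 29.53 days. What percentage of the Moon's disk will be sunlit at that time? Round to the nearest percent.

Reduce mod P: 75.2 − 2×29.53 = 16.14 d into the current lunation.
Elongation θ = 360° × 16.14/29.53 ≈ 196.8°.
With cos θ = (-0.958), the lit fraction is (1 − (-0.958))/2 ≈ 0.979, so 98%.

98%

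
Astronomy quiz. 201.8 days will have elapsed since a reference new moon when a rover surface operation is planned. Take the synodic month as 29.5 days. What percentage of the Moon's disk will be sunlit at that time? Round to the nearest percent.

23%

201.8/29.5 = 6.841 lunations, so 6 complete cycles and 24.80 d into the next.
Phase angle: θ = 360°·(24.80 d)/(29.5 d) = 302.6°.
With cos θ = 0.539, the lit fraction is (1 − 0.539)/2 ≈ 0.230, so 23%.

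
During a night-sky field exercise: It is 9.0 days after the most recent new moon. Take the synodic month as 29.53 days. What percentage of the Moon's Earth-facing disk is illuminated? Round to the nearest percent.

Elongation θ = 360° × 9.0/29.53 ≈ 109.7°.
cos 109.7° = (-0.337), so f = (1 − (-0.337))/2 = 0.669, so 67%.

67%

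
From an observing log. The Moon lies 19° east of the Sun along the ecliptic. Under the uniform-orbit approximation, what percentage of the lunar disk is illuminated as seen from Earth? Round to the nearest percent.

3%

cos 19° = 0.946, so f = (1 − 0.946)/2 = 0.027, i.e. 3%.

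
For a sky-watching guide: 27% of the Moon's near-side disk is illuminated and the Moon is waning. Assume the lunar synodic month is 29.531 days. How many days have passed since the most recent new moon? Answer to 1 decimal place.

24.4 days

cos θ = 1 − 2f = 0.460, giving a principal value of 62.6°.
A waning Moon lies in 180°–360°, so θ = 360° − 62.6° = 297.4°.
That fraction of the synodic month is 297.4/360 × 29.531 d ≈ 24.39 d.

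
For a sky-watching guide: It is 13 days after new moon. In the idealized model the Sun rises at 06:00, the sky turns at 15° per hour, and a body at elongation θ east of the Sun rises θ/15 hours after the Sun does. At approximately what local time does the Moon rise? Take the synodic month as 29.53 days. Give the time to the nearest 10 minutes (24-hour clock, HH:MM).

16:30

Phase angle: θ = 360°·(13 d)/(29.53 d) = 158.5°.
At 15° of sky rotation per hour, 158.5° corresponds to a 10.57 h lag.
06:00 + 10.566 h ≈ 16:34 → 16:30 to the nearest ten minutes.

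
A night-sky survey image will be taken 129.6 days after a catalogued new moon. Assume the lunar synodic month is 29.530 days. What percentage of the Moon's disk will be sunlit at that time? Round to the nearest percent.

88%

129.6 d spans 4 complete synodic months (4 × 29.530 = 118.12 d) plus 11.48 d.
Elongation θ = 360° × 11.48/29.530 ≈ 140.0°.
Illuminated fraction = (1 − cos 140.0°)/2 = (1 − (-0.766))/2 ≈ 0.883, so 88%.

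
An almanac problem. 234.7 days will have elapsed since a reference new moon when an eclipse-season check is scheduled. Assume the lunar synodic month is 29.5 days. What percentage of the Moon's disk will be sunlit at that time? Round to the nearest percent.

2%

234.7 d spans 7 complete synodic months (7 × 29.5 = 206.50 d) plus 28.20 d.
Elongation θ = 360° × 28.20/29.5 ≈ 344.1°.
Illuminated fraction = (1 − cos 344.1°)/2 = (1 − 0.962)/2 ≈ 0.019, so 2%.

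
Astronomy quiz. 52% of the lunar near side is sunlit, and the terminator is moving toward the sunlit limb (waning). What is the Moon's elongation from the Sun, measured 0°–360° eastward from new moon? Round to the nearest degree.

268°

Invert f = (1 − cos θ)/2 to get cos θ = 1 − 2(0.52) = -0.040, hence θ₀ = arccos -0.040 = 92.3°.
Since the Moon is past full (waning), take the reflex angle: θ = 360° − 92.3° = 267.7°.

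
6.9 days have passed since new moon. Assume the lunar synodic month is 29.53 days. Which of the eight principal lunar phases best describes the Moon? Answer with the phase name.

first quarter

θ ≈ 360° × 6.9/29.53 = 84°, which falls in the first quarter sector.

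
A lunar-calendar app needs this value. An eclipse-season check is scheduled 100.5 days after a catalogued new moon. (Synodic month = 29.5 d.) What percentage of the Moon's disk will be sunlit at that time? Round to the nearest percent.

92%

100.5/29.5 = 3.407 lunations, so 3 complete cycles and 12.00 d into the next.
Elongation θ = 360° × 12.00/29.5 ≈ 146.4°.
With cos θ = (-0.833), the lit fraction is (1 − (-0.833))/2 ≈ 0.917, so 92%.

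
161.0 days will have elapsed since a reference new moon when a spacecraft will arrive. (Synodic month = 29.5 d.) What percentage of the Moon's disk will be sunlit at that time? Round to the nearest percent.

161.0/29.5 = 5.458 lunations, so 5 complete cycles and 13.50 d into the next.
Phase angle: θ = 360°·(13.50 d)/(29.5 d) = 164.7°.
With cos θ = (-0.965), the lit fraction is (1 − (-0.965))/2 ≈ 0.982, so 98%.

98%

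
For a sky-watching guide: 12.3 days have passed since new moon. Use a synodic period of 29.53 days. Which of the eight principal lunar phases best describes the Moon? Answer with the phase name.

waxing gibbous

At 12.3/29.53 of the cycle, θ ≈ 150° — the waxing gibbous range.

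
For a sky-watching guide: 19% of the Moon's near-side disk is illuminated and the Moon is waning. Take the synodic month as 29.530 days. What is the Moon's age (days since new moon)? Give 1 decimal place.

cos θ = 1 − 2f = 0.620, giving a principal value of 51.7°.
Since the Moon is past full (waning), take the reflex angle: θ = 360° − 51.7° = 308.3°.
That fraction of the synodic month is 308.3/360 × 29.530 d ≈ 25.29 d.

25.3 days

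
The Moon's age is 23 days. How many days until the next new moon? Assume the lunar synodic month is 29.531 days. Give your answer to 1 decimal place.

6.5 days

One full lunation from the last new moon is 29.531 d; remaining = 29.531 − 23 = 6.531 d.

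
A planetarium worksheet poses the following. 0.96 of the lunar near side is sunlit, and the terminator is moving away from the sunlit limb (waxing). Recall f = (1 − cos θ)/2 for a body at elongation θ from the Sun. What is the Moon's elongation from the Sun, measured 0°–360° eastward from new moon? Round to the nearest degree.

157°

cos θ = 1 − 2f = -0.920, giving a principal value of 156.9°.
Before full moon the principal value applies: θ = 156.9°.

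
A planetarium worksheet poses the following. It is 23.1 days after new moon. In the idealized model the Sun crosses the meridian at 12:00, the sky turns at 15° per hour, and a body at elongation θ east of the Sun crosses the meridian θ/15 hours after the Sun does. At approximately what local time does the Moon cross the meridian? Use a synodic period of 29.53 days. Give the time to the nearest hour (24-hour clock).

The Moon has covered 23.1/29.53 of its cycle, so θ ≈ 360° × 23.1/29.53 = 281.6°.
Delay after the Sun = 281.6° / (15°/h) ≈ 18.77 h.
12:00 + 18.77 h ≈ 06:46 → 07:00 to the nearest hour.

07:00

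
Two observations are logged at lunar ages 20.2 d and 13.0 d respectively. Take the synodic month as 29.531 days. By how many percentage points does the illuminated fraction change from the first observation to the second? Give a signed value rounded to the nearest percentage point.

First observation: θ = 360°·20.2/29.531 = 246.2°, so f = 0.701.
Second observation: θ = 158.5°, f = 0.965.
Δf = 0.965 − 0.701 = +0.264, i.e. +26 pp.

+26 percentage points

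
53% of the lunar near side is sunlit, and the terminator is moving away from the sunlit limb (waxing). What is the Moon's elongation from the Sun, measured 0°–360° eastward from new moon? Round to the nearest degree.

Invert f = (1 − cos θ)/2 to get cos θ = 1 − 2(0.53) = -0.060, hence θ₀ = arccos -0.060 = 93.4°.
The Moon is waxing (0°–180°), so θ = 93.4° directly.

93°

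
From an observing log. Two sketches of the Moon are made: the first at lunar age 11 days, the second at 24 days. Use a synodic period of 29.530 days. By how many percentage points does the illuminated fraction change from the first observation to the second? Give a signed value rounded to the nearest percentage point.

First observation: θ = 360°·11/29.530 = 134.1°, so f = 0.848.
Second observation: θ = 292.6°, f = 0.308.
Δf = 0.308 − 0.848 = -0.540, i.e. -54 pp.

-54 percentage points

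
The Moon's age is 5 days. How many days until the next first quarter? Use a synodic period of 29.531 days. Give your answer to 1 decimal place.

First quarter occurs at elongation 90°, i.e. at age 29.531 × 90/360 = 7.383 d.
So 2.383 days remain (7.383 − 5).

2.4 days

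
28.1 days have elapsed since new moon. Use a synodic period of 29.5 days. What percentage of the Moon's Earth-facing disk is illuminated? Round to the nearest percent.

2%

The Moon has covered 28.1/29.5 of its cycle, so θ ≈ 360° × 28.1/29.5 = 342.9°.
cos 342.9° = 0.956, so f = (1 − 0.956)/2 = 0.022, so 2%.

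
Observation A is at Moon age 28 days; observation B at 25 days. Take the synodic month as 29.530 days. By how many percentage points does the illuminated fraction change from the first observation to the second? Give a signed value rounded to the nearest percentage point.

First observation: θ = 360°·28/29.530 = 341.3°, so f = 0.026.
Second observation: θ = 304.8°, f = 0.215.
Δf = 0.215 − 0.026 = +0.189, i.e. +19 pp.

+19 percentage points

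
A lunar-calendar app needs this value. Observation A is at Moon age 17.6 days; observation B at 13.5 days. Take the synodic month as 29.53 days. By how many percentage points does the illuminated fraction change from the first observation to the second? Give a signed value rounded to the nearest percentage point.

θ₁ = 360° × 17.6/29.53 = 214.6°, f₁ = (1 − cos θ₁)/2 = 0.912.
θ₂ = 360° × 13.5/29.53 = 164.6°, f₂ = (1 − cos θ₂)/2 = 0.982.
Change = f₂ − f₁ = +0.070 → +7 percentage points.

+7 pp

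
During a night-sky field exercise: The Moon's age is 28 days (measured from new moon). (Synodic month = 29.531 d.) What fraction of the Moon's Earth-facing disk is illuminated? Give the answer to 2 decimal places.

Elongation θ = 360° × 28/29.531 ≈ 341.3°.
Illuminated fraction = (1 − cos 341.3°)/2 = (1 − 0.947)/2 ≈ 0.026.

0.03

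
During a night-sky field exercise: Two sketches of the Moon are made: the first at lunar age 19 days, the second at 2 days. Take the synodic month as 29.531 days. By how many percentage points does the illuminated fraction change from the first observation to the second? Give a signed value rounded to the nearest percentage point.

First observation: θ = 360°·19/29.531 = 231.6°, so f = 0.810.
Second observation: θ = 24.4°, f = 0.045.
Δf = 0.045 − 0.810 = -0.766, i.e. -77 pp.

-77 percentage points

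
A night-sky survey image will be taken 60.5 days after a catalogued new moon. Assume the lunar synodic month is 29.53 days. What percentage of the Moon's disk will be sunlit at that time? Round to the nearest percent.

Reduce mod P: 60.5 − 2×29.53 = 1.44 d into the current lunation.
Elongation θ = 360° × 1.44/29.53 ≈ 17.6°.
With cos θ = 0.953, the lit fraction is (1 − 0.953)/2 ≈ 0.023, so 2%.

2%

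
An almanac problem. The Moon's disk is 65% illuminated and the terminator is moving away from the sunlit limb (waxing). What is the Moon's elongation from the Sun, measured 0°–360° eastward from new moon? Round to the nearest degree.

From f = (1 − cos θ)/2: cos θ = 1 − 2×0.65 = -0.300; arccos → 107.5°.
Before full moon the principal value applies: θ = 107.5°.

107°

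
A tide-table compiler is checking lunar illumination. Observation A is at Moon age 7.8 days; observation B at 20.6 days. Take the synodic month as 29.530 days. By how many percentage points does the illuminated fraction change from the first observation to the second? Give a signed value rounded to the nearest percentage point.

+12 percentage points

θ₁ = 360° × 7.8/29.530 = 95.1°, f₁ = (1 − cos θ₁)/2 = 0.544.
θ₂ = 360° × 20.6/29.530 = 251.1°, f₂ = (1 − cos θ₂)/2 = 0.662.
Change = f₂ − f₁ = +0.117 → +12 percentage points.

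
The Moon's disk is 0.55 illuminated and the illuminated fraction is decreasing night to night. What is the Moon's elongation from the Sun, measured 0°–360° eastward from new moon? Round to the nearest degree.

Invert f = (1 − cos θ)/2 to get cos θ = 1 − 2(0.55) = -0.100, hence θ₀ = arccos -0.100 = 95.7°.
Waning ⇒ past full, so θ = 360° − 95.7° = 264.3°.

264°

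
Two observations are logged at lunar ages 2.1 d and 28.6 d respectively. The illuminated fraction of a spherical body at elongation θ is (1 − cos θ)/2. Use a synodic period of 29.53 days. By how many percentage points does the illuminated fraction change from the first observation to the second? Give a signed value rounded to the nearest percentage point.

First observation: θ = 360°·2.1/29.53 = 25.6°, so f = 0.049.
Second observation: θ = 348.7°, f = 0.010.
Δf = 0.010 − 0.049 = -0.039, i.e. -4 pp.

-4 percentage points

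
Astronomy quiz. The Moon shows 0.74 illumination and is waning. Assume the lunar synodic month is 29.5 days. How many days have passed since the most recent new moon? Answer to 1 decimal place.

cos θ = 1 − 2f = -0.480, giving a principal value of 118.7°.
A waning Moon lies in 180°–360°, so θ = 360° − 118.7° = 241.3°.
Age = 29.5 × 241.3°/360° ≈ 19.77 days.

19.8 days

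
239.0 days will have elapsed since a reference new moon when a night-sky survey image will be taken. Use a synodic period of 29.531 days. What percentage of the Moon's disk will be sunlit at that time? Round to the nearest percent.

8%

239.0 d spans 8 complete synodic months (8 × 29.531 = 236.25 d) plus 2.75 d.
Phase angle: θ = 360°·(2.75 d)/(29.531 d) = 33.5°.
Illuminated fraction = (1 − cos 33.5°)/2 = (1 − 0.833)/2 ≈ 0.083, so 8%.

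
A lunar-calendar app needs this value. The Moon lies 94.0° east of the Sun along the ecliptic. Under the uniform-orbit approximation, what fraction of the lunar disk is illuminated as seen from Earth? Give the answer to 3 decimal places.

Half-versine of 94.0°: (1 − (-0.070))/2 = 0.535.

0.535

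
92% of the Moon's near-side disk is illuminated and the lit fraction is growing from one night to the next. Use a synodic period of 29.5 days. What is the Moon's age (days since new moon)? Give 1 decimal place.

12.1 days

cos θ = 1 − 2f = -0.840, giving a principal value of 147.1°.
Before full moon the principal value applies: θ = 147.1°.
At 360°/29.5 d per day, 147.1° corresponds to 12.06 days.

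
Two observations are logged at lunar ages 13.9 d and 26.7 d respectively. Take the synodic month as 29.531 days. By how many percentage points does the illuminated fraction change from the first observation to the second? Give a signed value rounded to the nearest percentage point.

First observation: θ = 360°·13.9/29.531 = 169.4°, so f = 0.992.
Second observation: θ = 325.5°, f = 0.088.
Δf = 0.088 − 0.992 = -0.904, i.e. -90 pp.

-90 pp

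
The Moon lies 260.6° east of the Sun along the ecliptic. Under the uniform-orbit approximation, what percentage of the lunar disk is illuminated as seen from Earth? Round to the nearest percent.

f = (1 − cos 260.6°)/2 = (1 − (-0.163))/2 ≈ 0.582, i.e. 58%.

58%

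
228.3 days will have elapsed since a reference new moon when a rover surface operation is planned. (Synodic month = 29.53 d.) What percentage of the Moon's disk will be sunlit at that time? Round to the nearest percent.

228.3/29.53 = 7.731 lunations, so 7 complete cycles and 21.59 d into the next.
The Moon has covered 21.59/29.53 of its cycle, so θ ≈ 360° × 21.59/29.53 = 263.2°.
With cos θ = (-0.118), the lit fraction is (1 − (-0.118))/2 ≈ 0.559, so 56%.

56%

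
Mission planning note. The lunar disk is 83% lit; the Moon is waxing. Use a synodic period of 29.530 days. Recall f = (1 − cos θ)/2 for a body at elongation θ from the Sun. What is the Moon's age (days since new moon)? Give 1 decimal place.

10.8 days

From f = (1 − cos θ)/2: cos θ = 1 − 2×0.83 = -0.660; arccos → 131.3°.
Before full moon the principal value applies: θ = 131.3°.
At 360°/29.530 d per day, 131.3° corresponds to 10.77 days.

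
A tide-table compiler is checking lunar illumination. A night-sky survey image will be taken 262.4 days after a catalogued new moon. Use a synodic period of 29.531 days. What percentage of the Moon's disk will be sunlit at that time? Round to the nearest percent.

12%

262.4 d spans 8 complete synodic months (8 × 29.531 = 236.25 d) plus 26.15 d.
The Moon has covered 26.15/29.531 of its cycle, so θ ≈ 360° × 26.15/29.531 = 318.8°.
cos 318.8° = 0.753, so f = (1 − 0.753)/2 = 0.124, so 12%.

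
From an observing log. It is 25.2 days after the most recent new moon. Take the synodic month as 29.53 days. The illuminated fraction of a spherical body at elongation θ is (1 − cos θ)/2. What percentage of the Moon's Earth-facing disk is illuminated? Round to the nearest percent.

Phase angle: θ = 360°·(25.2 d)/(29.53 d) = 307.2°.
Illuminated fraction = (1 − cos 307.2°)/2 = (1 − 0.605)/2 ≈ 0.198, so 20%.

20%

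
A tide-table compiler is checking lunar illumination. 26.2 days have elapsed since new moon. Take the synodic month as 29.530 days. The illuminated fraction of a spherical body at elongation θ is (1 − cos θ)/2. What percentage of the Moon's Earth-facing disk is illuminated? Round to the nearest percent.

12%

Elongation θ = 360° × 26.2/29.530 ≈ 319.4°.
cos 319.4° = 0.759, so f = (1 − 0.759)/2 = 0.120, so 12%.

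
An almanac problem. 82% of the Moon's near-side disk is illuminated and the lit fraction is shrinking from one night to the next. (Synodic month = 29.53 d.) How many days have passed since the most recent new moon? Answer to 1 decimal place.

18.9 days

Invert f = (1 − cos θ)/2 to get cos θ = 1 − 2(0.82) = -0.640, hence θ₀ = arccos -0.640 = 129.8°.
Waning ⇒ past full, so θ = 360° − 129.8° = 230.2°.
At 360°/29.53 d per day, 230.2° corresponds to 18.88 days.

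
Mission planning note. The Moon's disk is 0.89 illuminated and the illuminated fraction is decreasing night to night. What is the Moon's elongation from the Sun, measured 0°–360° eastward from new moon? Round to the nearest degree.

Invert f = (1 − cos θ)/2 to get cos θ = 1 − 2(0.89) = -0.780, hence θ₀ = arccos -0.780 = 141.3°.
A waning Moon lies in 180°–360°, so θ = 360° − 141.3° = 218.7°.

219°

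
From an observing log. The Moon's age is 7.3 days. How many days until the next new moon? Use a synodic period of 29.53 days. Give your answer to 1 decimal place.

22.2 days

The next new moon completes the synodic month: 29.53 − 7.3 = 22.230 days.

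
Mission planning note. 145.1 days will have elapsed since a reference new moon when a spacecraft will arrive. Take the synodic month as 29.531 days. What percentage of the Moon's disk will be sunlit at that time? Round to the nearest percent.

7%

Reduce mod P: 145.1 − 4×29.531 = 26.98 d into the current lunation.
Elongation θ = 360° × 26.98/29.531 ≈ 328.9°.
With cos θ = 0.856, the lit fraction is (1 − 0.856)/2 ≈ 0.072, so 7%.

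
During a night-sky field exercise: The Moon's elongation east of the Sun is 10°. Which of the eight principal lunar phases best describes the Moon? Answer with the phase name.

new moon

10° lies in the new moon sector of the 8-phase cycle.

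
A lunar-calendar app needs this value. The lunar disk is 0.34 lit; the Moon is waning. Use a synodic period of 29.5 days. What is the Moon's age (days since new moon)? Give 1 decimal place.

23.7 days

cos θ = 1 − 2f = 0.320, giving a principal value of 71.3°.
A waning Moon lies in 180°–360°, so θ = 360° − 71.3° = 288.7°.
Age = 29.5 × 288.7°/360° ≈ 23.65 days.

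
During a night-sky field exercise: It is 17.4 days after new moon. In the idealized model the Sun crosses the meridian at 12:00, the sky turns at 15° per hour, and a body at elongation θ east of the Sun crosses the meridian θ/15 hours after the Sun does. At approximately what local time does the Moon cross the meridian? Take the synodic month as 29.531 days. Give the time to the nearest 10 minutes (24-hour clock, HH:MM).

02:10

Phase angle: θ = 360°·(17.4 d)/(29.531 d) = 212.1°.
Delay after the Sun = 212.1° / (15°/h) ≈ 14.14 h.
12:00 + 14.141 h ≈ 02:08 → 02:10 to the nearest ten minutes.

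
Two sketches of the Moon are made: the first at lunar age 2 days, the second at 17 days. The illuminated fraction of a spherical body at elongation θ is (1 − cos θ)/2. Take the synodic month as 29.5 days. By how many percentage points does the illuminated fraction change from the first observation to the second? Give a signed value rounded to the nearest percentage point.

First observation: θ = 360°·2/29.5 = 24.4°, so f = 0.045.
Second observation: θ = 207.5°, f = 0.944.
Δf = 0.944 − 0.045 = +0.899, i.e. +90 pp.

+90 pp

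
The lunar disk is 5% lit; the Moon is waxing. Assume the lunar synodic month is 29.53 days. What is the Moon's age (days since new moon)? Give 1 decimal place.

2.1 days

cos θ = 1 − 2f = 0.900, giving a principal value of 25.8°.
The Moon is waxing (0°–180°), so θ = 25.8° directly.
That fraction of the synodic month is 25.8/360 × 29.53 d ≈ 2.12 d.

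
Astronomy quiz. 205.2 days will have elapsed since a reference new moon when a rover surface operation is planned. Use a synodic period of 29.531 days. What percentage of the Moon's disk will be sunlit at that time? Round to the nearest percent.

3%

205.2/29.531 = 6.949 lunations, so 6 complete cycles and 28.01 d into the next.
Elongation θ = 360° × 28.01/29.531 ≈ 341.5°.
With cos θ = 0.948, the lit fraction is (1 − 0.948)/2 ≈ 0.026, so 3%.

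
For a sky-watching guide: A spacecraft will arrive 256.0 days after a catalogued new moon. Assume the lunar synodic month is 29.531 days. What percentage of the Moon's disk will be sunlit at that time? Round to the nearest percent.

74%

256.0 d spans 8 complete synodic months (8 × 29.531 = 236.25 d) plus 19.75 d.
The Moon has covered 19.75/29.531 of its cycle, so θ ≈ 360° × 19.75/29.531 = 240.8°.
Illuminated fraction = (1 − cos 240.8°)/2 = (1 − (-0.488))/2 ≈ 0.744, so 74%.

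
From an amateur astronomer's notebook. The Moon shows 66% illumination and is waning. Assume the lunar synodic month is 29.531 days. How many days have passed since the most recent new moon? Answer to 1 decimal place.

Invert f = (1 − cos θ)/2 to get cos θ = 1 − 2(0.66) = -0.320, hence θ₀ = arccos -0.320 = 108.7°.
Since the Moon is past full (waning), take the reflex angle: θ = 360° − 108.7° = 251.3°.
That fraction of the synodic month is 251.3/360 × 29.531 d ≈ 20.62 d.

20.6 days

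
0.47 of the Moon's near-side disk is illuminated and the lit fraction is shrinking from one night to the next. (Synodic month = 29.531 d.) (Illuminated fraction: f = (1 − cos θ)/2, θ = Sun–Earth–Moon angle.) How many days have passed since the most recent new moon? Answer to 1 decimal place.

22.4 days

Invert f = (1 − cos θ)/2 to get cos θ = 1 − 2(0.47) = 0.060, hence θ₀ = arccos 0.060 = 86.6°.
A waning Moon lies in 180°–360°, so θ = 360° − 86.6° = 273.4°.
Age = 29.531 × 273.4°/360° ≈ 22.43 days.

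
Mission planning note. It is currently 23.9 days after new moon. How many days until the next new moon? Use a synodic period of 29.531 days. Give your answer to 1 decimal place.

5.6 days

One full lunation from the last new moon is 29.531 d; remaining = 29.531 − 23.9 = 5.631 d.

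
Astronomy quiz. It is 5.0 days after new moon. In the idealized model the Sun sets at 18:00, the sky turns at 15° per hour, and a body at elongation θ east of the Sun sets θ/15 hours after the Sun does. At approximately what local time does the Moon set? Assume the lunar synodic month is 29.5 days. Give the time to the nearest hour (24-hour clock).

The Moon has covered 5.0/29.5 of its cycle, so θ ≈ 360° × 5.0/29.5 = 61.0°.
Delay after the Sun = 61.0° / (15°/h) ≈ 4.07 h.
18:00 + 4.07 h ≈ 22:04 → 22:00 to the nearest hour.

22:00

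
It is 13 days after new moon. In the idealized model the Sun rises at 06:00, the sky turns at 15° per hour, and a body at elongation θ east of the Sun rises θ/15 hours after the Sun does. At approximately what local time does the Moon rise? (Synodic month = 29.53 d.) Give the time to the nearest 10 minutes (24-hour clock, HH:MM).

16:30

Elongation θ = 360° × 13/29.53 ≈ 158.5°.
The Moon trails the Sun by θ/15 = 158.5/15 ≈ 10.57 hours.
06:00 + 10.566 h ≈ 16:34 → 16:30 to the nearest ten minutes.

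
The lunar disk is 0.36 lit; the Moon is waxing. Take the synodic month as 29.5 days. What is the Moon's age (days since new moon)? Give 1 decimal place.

From f = (1 − cos θ)/2: cos θ = 1 − 2×0.36 = 0.280; arccos → 73.7°.
Waxing ⇒ before full, so θ = 73.7°.
Age = 29.5 × 73.7°/360° ≈ 6.04 days.

6.0 days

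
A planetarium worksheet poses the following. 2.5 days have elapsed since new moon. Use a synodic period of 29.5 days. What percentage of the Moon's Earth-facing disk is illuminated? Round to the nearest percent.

The Moon has covered 2.5/29.5 of its cycle, so θ ≈ 360° × 2.5/29.5 = 30.5°.
Illuminated fraction = (1 − cos 30.5°)/2 = (1 − 0.862)/2 ≈ 0.069, so 7%.

7%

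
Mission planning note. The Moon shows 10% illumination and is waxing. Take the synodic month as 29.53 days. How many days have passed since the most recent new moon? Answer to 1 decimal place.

3.0 days

cos θ = 1 − 2f = 0.800, giving a principal value of 36.9°.
Waxing ⇒ before full, so θ = 36.9°.
That fraction of the synodic month is 36.9/360 × 29.53 d ≈ 3.02 d.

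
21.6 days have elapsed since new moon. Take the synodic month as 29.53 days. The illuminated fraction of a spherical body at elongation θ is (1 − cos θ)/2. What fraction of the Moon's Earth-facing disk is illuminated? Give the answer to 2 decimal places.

0.56

Phase angle: θ = 360°·(21.6 d)/(29.53 d) = 263.3°.
Illuminated fraction = (1 − cos 263.3°)/2 = (1 − (-0.116))/2 ≈ 0.558.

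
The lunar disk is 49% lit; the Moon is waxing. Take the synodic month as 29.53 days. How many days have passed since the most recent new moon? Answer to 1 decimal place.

Invert f = (1 − cos θ)/2 to get cos θ = 1 − 2(0.49) = 0.020, hence θ₀ = arccos 0.020 = 88.9°.
Before full moon the principal value applies: θ = 88.9°.
Age = 29.53 × 88.9°/360° ≈ 7.29 days.

7.3 days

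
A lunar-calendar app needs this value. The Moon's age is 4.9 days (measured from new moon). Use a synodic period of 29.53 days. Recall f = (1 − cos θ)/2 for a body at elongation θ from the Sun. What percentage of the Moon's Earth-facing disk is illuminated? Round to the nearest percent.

The Moon has covered 4.9/29.53 of its cycle, so θ ≈ 360° × 4.9/29.53 = 59.7°.
cos 59.7° = 0.504, so f = (1 − 0.504)/2 = 0.248, so 25%.

25%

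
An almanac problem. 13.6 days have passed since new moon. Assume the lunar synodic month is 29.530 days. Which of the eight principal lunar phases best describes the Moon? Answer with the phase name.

full moon

θ ≈ 360° × 13.6/29.530 = 166°, which falls in the full moon sector.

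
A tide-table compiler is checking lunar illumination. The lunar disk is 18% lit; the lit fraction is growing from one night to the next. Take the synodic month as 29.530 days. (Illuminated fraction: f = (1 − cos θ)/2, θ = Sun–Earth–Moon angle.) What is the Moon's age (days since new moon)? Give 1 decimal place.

4.1 days

cos θ = 1 − 2f = 0.640, giving a principal value of 50.2°.
The Moon is waxing (0°–180°), so θ = 50.2° directly.
At 360°/29.530 d per day, 50.2° corresponds to 4.12 days.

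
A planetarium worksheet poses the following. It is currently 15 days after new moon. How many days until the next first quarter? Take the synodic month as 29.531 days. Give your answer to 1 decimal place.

First quarter is 0.25 of the way through the cycle: age 0.25 × 29.531 = 7.383 d.
Already past this cycle's first quarter; the next is at 7.383 + 29.531 = 36.914 d, so 36.914 − 15 = 21.914 days.

21.9 days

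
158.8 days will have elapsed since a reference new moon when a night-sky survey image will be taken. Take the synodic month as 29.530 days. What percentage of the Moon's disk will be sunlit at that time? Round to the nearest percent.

86%

158.8/29.530 = 5.378 lunations, so 5 complete cycles and 11.15 d into the next.
Phase angle: θ = 360°·(11.15 d)/(29.530 d) = 135.9°.
Illuminated fraction = (1 − cos 135.9°)/2 = (1 − (-0.718))/2 ≈ 0.859, so 86%.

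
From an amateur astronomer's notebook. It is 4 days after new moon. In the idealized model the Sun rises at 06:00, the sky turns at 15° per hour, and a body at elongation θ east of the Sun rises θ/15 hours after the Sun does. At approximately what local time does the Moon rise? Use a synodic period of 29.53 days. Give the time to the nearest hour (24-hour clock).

Elongation θ = 360° × 4/29.53 ≈ 48.8°.
Delay after the Sun = 48.8° / (15°/h) ≈ 3.25 h.
06:00 + 3.25 h ≈ 09:15 → 09:00 to the nearest hour.

09:00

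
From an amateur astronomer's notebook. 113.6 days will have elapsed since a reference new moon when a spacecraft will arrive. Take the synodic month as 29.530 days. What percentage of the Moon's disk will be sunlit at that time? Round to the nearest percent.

21%

Reduce mod P: 113.6 − 3×29.530 = 25.01 d into the current lunation.
The Moon has covered 25.01/29.530 of its cycle, so θ ≈ 360° × 25.01/29.530 = 304.9°.
Illuminated fraction = (1 − cos 304.9°)/2 = (1 − 0.572)/2 ≈ 0.214, so 21%.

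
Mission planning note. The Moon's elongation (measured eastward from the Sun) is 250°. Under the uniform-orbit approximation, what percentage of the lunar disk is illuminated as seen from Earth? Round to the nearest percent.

Half-versine of 250°: (1 − (-0.342))/2 = 0.671, i.e. 67%.

67%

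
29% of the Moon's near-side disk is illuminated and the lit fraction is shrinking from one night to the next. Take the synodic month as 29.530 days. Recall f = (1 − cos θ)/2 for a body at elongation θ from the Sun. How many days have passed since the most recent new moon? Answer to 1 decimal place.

24.2 days

From f = (1 − cos θ)/2: cos θ = 1 − 2×0.29 = 0.420; arccos → 65.2°.
Since the Moon is past full (waning), take the reflex angle: θ = 360° − 65.2° = 294.8°.
That fraction of the synodic month is 294.8/360 × 29.530 d ≈ 24.18 d.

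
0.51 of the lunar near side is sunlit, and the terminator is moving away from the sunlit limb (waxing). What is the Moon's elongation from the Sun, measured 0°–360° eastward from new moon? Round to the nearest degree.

91°

cos θ = 1 − 2f = -0.020, giving a principal value of 91.1°.
The Moon is waxing (0°–180°), so θ = 91.1° directly.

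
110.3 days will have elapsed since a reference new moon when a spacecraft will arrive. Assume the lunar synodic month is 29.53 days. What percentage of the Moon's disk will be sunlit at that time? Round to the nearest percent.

110.3 d spans 3 complete synodic months (3 × 29.53 = 88.59 d) plus 21.71 d.
Elongation θ = 360° × 21.71/29.53 ≈ 264.7°.
With cos θ = (-0.093), the lit fraction is (1 − (-0.093))/2 ≈ 0.546, so 55%.

55%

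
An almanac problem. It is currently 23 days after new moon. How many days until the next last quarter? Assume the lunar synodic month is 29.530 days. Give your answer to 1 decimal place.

28.7 days

Last quarter is 0.75 of the way through the cycle: age 0.75 × 29.530 = 22.148 d.
Already past this cycle's last quarter; the next is at 22.148 + 29.530 = 51.678 d, so 51.678 − 23 = 28.678 days.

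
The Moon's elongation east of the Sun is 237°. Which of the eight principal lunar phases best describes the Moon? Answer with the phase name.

237° lies in the waning gibbous sector of the 8-phase cycle.

waning gibbous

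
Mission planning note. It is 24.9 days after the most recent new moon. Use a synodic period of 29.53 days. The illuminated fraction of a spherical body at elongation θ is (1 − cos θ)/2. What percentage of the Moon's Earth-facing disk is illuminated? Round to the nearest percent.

22%

Phase angle: θ = 360°·(24.9 d)/(29.53 d) = 303.6°.
Illuminated fraction = (1 − cos 303.6°)/2 = (1 − 0.553)/2 ≈ 0.224, so 22%.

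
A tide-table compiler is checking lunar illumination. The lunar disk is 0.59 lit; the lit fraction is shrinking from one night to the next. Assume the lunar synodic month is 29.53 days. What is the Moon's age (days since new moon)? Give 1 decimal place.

Invert f = (1 − cos θ)/2 to get cos θ = 1 − 2(0.59) = -0.180, hence θ₀ = arccos -0.180 = 100.4°.
Since the Moon is past full (waning), take the reflex angle: θ = 360° − 100.4° = 259.6°.
At 360°/29.53 d per day, 259.6° corresponds to 21.30 days.

21.3 days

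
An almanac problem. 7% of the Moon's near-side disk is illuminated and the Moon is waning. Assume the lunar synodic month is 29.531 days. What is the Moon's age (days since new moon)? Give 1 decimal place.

cos θ = 1 − 2f = 0.860, giving a principal value of 30.7°.
A waning Moon lies in 180°–360°, so θ = 360° − 30.7° = 329.3°.
That fraction of the synodic month is 329.3/360 × 29.531 d ≈ 27.01 d.

27.0 days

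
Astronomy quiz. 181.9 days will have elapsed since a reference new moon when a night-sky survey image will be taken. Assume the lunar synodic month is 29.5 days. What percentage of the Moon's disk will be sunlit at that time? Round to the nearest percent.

25%

181.9/29.5 = 6.166 lunations, so 6 complete cycles and 4.90 d into the next.
Elongation θ = 360° × 4.90/29.5 ≈ 59.8°.
cos 59.8° = 0.503, so f = (1 − 0.503)/2 = 0.248, so 25%.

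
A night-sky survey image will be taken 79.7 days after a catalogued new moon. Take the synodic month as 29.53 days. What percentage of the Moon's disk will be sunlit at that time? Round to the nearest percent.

79.7/29.53 = 2.699 lunations, so 2 complete cycles and 20.64 d into the next.
Elongation θ = 360° × 20.64/29.53 ≈ 251.6°.
Illuminated fraction = (1 − cos 251.6°)/2 = (1 − (-0.315))/2 ≈ 0.658, so 66%.

66%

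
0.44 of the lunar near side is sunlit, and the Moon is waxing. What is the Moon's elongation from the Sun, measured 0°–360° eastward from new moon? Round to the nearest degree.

From f = (1 − cos θ)/2: cos θ = 1 − 2×0.44 = 0.120; arccos → 83.1°.
Before full moon the principal value applies: θ = 83.1°.

83°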